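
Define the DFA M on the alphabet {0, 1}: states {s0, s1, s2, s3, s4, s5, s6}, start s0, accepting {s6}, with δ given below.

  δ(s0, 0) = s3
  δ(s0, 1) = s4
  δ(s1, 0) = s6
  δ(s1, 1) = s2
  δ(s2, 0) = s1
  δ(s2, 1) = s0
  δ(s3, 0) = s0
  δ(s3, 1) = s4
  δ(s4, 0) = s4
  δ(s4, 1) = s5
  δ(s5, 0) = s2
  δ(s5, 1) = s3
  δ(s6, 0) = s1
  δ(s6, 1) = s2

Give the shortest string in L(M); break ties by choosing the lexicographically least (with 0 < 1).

11000

A breadth-first search from s0 reaches an accepting state first via the path s0 → s4 → s5 → s2 → s1 → s6 on input 11000.
No string of length < 5 is accepted (BFS exhausts all shorter strings without reaching an accepting state), and 11000 is the lexicographically least accepting string of length 5.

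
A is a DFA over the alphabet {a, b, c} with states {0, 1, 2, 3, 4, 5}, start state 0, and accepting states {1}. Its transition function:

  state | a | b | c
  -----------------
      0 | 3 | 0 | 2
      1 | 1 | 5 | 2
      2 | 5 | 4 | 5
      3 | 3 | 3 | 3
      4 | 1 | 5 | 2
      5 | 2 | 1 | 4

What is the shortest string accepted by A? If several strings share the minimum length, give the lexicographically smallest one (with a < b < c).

cab

A breadth-first search from 0 reaches an accepting state first via the path 0 → 2 → 5 → 1 on input cab.
No string of length < 3 is accepted (BFS exhausts all shorter strings without reaching an accepting state), and cab is the lexicographically least accepting string of length 3.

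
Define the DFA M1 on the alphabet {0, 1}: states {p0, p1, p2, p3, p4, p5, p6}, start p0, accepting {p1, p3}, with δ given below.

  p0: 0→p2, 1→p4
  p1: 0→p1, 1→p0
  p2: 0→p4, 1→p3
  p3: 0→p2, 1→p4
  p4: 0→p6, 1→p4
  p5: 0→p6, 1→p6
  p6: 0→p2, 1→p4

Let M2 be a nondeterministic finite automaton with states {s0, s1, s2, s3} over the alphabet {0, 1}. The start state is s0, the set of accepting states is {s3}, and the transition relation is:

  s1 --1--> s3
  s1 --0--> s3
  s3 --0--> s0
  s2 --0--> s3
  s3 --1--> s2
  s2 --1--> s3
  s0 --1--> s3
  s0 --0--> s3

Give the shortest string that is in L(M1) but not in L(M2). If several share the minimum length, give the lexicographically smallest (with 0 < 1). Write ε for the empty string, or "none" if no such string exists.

01

The string 01 is accepted by M1 but not by M2.
No shorter string lies in the difference, and 01 is the lexicographically first length-2 string in L(M1) \ L(M2).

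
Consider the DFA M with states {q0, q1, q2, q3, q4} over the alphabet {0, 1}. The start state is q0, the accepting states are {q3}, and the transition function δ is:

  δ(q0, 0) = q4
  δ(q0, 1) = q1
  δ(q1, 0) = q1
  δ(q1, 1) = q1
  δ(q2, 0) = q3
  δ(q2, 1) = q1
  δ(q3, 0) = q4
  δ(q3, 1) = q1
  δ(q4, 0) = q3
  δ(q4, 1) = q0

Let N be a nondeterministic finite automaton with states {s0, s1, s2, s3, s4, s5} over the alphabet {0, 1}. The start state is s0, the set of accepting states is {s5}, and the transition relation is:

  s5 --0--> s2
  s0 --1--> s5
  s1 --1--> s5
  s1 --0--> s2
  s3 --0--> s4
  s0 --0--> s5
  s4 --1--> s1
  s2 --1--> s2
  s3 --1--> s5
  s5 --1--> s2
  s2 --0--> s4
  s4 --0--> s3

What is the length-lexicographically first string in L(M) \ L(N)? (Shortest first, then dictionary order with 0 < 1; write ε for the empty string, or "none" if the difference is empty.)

The string 00 is accepted by M but not by N.
No shorter string lies in the difference, and 00 is the lexicographically first length-2 string in L(M) \ L(N).

00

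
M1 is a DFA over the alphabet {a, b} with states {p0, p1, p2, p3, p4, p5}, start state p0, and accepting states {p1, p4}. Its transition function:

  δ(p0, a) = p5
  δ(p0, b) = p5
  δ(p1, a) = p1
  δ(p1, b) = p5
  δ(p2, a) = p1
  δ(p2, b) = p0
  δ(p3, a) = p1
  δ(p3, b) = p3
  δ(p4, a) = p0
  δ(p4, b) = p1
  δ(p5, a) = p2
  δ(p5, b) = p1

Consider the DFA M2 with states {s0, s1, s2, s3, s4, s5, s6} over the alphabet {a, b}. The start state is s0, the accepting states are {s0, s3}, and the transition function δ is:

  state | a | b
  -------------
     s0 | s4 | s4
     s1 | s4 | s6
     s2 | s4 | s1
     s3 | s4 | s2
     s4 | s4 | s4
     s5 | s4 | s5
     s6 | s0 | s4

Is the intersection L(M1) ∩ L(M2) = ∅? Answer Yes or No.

Yes

Exploring the product automaton M1 × M2 from the start pair (p0, s0), following both machines on each input symbol, reaches 5 state pairs: (p0, s0), (p5, s4), (p2, s4), (p1, s4), (p0, s4).
M1 accepts in {p1, p4} and M2 accepts in {s0, s3}; no reachable pair has both components accepting, so no string drives both machines to acceptance simultaneously and L(M1) ∩ L(M2) = ∅.
So no string is accepted by both, and the intersection is empty.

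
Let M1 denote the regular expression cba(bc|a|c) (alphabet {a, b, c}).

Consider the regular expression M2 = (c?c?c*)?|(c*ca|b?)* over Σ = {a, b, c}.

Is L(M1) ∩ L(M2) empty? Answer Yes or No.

Yes

Converting the expression M1 to a DFA (subset construction, then merging equivalent states) gives the minimal DFA with states {r0, r1, r2, r3, r4, r5, r6}, start state r0, accepting states {r5} and transitions r0: a→r1, b→r1, c→r2; r1: a→r1, b→r1, c→r1; r2: a→r1, b→r3, c→r1; r3: a→r4, b→r1, c→r1; r4: a→r5, b→r6, c→r5; r5: a→r1, b→r1, c→r1; r6: a→r1, b→r1, c→r5.
Converting the expression M2 to a DFA (subset construction, then merging equivalent states) gives the minimal DFA with states {t0, t1, t2, t3, t4}, start state t0, accepting states {t0, t2, t3} and transitions t0: a→t1, b→t2, c→t3; t1: a→t1, b→t1, c→t1; t2: a→t1, b→t2, c→t4; t3: a→t2, b→t1, c→t3; t4: a→t2, b→t1, c→t4.
Exploring the product automaton M1 × M2 from the start pair (r0, t0), following both machines on each input symbol, reaches 10 state pairs: (r0, t0), (r1, t1), (r1, t2), (r2, t3), (r1, t4), (r3, t1), (r1, t3), (r4, t1), (r5, t1), (r6, t1).
M1 accepts in {r5} and M2 accepts in {t0, t2, t3}; no reachable pair has both components accepting, so no string drives both machines to acceptance simultaneously and L(M1) ∩ L(M2) = ∅.
So no string is accepted by both, and the intersection is empty.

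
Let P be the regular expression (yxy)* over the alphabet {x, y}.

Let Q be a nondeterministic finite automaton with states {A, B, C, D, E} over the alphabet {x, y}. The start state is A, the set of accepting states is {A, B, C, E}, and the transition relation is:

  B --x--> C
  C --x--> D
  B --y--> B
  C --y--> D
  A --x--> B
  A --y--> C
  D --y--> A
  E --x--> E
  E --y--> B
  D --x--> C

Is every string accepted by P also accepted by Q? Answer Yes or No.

Converting the expression P to a DFA (subset construction, then merging equivalent states) gives the minimal DFA with states {p0, p1, p2, p3}, start state p0, accepting states {p0} and transitions p0: x→p1, y→p2; p1: x→p1, y→p1; p2: x→p3, y→p1; p3: x→p1, y→p0.
Exploring the product automaton P × Q from the start pair (p0, A), following both machines on each input symbol, reaches 7 state pairs: (p0, A), (p1, B), (p2, C), (p1, C), (p3, D), (p1, D), (p1, A).
P accepts in {p0} and Q accepts in {A, B, C, E}. The reachable pairs whose P-component is accepting are (p0, A); in each of them the Q-component is accepting too, so the product for L(P) \ L(Q) (P-component accepting, Q-component rejecting) has no reachable accepting pair and the difference is empty.
Hence every string in L(P) is also in L(Q).

Yes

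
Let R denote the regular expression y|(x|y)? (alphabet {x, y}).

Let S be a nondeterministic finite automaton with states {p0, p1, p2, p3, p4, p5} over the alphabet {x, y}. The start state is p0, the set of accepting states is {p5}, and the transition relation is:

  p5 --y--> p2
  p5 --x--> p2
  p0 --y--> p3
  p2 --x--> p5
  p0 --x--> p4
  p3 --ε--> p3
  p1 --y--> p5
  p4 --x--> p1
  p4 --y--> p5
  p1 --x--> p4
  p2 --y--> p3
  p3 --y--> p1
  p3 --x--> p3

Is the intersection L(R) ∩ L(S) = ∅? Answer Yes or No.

Yes

Converting the expression R to a DFA (subset construction, then merging equivalent states) gives the minimal DFA with states {r0, r1, r2}, start state r0, accepting states {r0, r1} and transitions r0: x→r1, y→r1; r1: x→r2, y→r2; r2: x→r2, y→r2.
Exploring the product automaton R × S from the start pair (r0, p0), following both machines on each input symbol, reaches 8 state pairs: (r0, p0), (r1, p4), (r1, p3), (r2, p1), (r2, p5), (r2, p3), (r2, p4), (r2, p2).
R accepts in {r0, r1} and S accepts in {p5}; no reachable pair has both components accepting, so no string drives both machines to acceptance simultaneously and L(R) ∩ L(S) = ∅.
So no string is accepted by both, and the intersection is empty.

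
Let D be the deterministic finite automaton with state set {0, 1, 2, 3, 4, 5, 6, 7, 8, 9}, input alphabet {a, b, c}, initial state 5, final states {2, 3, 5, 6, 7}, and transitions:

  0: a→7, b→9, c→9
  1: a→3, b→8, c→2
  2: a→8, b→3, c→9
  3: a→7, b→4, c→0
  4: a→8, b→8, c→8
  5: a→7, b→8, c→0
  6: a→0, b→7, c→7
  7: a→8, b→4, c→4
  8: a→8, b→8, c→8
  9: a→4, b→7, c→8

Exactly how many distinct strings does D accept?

5

The useful subgraph on states {0, 5, 7, 9} is acyclic, so L(D) is finite; the longest accepting path visits 4 useful states, giving maximum string length 3.
Counting accepting paths from 5 by length: 1 of length 0, 1 of length 1, 1 of length 2, 2 of length 3. Total 5.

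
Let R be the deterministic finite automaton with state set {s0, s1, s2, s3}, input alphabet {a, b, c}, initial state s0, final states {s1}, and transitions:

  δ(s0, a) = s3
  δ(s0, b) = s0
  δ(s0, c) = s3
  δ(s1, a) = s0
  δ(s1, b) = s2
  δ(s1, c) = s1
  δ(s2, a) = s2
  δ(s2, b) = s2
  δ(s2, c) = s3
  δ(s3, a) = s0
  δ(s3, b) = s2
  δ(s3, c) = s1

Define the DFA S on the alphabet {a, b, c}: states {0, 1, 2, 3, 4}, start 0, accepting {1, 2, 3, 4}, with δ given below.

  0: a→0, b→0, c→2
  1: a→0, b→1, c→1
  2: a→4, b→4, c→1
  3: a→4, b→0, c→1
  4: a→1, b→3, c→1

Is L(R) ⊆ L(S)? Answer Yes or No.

Yes

Exploring the product automaton R × S from the start pair (s0, 0), following both machines on each input symbol, reaches 14 state pairs: (s0, 0), (s3, 0), (s3, 2), (s2, 0), (s1, 2), (s0, 4), (s2, 4), (s1, 1), (s3, 1), (s0, 3), (s2, 1), (s2, 3), (s3, 4), (s0, 1).
R accepts in {s1} and S accepts in {1, 2, 3, 4}. The reachable pairs whose R-component is accepting are (s1, 2), (s1, 1); in each of them the S-component is accepting too, so the product for L(R) \ L(S) (R-component accepting, S-component rejecting) has no reachable accepting pair and the difference is empty.
Hence every string in L(R) is also in L(S).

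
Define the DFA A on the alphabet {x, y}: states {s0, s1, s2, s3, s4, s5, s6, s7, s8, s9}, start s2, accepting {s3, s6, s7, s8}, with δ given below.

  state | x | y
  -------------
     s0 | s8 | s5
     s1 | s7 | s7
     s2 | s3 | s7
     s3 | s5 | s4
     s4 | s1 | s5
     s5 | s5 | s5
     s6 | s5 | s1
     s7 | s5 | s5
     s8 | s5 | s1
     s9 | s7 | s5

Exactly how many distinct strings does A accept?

The useful subgraph on states {s1, s2, s3, s4, s7} is acyclic, so L(A) is finite; the longest accepting path visits 5 useful states, giving maximum string length 4.
Counting accepting paths from s2 by length: 2 of length 1, 2 of length 4. Total 4.

4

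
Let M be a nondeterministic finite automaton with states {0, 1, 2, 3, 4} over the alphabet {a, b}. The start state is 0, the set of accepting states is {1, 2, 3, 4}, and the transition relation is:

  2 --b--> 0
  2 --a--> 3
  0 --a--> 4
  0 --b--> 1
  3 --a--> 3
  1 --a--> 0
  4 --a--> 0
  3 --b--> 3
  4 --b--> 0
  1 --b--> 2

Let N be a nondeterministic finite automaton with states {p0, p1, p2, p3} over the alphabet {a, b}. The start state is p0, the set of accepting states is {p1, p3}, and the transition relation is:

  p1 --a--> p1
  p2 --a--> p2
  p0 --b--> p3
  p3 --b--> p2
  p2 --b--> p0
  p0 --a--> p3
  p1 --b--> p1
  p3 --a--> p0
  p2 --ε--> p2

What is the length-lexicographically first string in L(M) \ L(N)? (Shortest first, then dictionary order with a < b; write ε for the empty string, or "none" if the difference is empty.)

bb

The string bb is accepted by M but not by N.
No shorter string lies in the difference, and bb is the lexicographically first length-2 string in L(M) \ L(N).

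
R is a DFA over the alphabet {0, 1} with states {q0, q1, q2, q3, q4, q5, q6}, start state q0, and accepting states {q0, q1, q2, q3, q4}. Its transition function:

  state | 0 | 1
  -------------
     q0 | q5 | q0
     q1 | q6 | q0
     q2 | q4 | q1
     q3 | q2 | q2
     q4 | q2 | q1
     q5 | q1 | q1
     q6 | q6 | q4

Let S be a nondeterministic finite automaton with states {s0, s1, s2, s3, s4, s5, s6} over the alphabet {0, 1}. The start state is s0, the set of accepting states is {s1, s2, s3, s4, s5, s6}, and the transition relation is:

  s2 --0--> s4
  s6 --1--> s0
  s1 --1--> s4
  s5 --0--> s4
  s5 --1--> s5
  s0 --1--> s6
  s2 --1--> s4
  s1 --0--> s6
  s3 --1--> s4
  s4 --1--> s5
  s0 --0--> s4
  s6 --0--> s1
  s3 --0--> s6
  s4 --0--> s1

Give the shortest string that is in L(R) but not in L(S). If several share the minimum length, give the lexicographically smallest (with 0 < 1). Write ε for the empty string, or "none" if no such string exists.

ε

The empty string ε is accepted by R but not by S.
Since ε is the unique shortest string, it is the required witness.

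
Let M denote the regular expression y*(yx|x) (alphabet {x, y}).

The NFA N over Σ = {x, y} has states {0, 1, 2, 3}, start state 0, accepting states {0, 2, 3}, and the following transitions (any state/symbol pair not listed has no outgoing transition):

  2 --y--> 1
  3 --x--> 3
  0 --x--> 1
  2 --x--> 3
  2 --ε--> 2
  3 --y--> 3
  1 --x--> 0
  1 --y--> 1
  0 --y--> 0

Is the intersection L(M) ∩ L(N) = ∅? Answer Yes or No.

Converting the expression M to a DFA (subset construction, then merging equivalent states) gives the minimal DFA with states {m0, m1, m2}, start state m0, accepting states {m1} and transitions m0: x→m1, y→m0; m1: x→m2, y→m2; m2: x→m2, y→m2.
Exploring the product automaton M × N from the start pair (m0, 0), following both machines on each input symbol, reaches 4 state pairs: (m0, 0), (m1, 1), (m2, 0), (m2, 1).
M accepts in {m1} and N accepts in {0, 2, 3}; no reachable pair has both components accepting, so no string drives both machines to acceptance simultaneously and L(M) ∩ L(N) = ∅.
So no string is accepted by both, and the intersection is empty.

Yes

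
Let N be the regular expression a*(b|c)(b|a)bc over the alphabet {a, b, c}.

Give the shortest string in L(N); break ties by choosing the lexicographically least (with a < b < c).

babc

By inspection of the expression, no string of length less than 4 matches, and babc is the lexicographically first match of length 4.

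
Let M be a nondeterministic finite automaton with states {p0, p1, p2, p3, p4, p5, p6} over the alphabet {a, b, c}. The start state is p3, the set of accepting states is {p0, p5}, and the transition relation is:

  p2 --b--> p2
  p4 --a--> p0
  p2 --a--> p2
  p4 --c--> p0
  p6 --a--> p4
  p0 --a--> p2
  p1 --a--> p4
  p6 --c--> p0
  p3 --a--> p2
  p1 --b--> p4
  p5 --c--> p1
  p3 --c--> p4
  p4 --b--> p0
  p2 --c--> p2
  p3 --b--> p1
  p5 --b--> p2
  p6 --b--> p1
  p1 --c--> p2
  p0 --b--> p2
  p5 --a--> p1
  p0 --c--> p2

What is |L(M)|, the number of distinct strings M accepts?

9

The useful subgraph on states {p0, p1, p3, p4} is acyclic, so L(M) is finite; the longest accepting path visits 4 useful states, giving maximum string length 3.
Counting accepting paths from p3 by length: 3 of length 2, 6 of length 3. Total 9.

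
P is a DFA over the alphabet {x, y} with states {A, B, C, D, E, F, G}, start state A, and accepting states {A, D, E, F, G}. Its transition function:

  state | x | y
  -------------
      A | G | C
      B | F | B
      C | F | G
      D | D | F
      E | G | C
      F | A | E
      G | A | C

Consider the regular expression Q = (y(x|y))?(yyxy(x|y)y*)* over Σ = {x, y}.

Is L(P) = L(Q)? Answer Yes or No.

No

The string x is accepted by P but rejected by Q.
So L(P) ≠ L(Q).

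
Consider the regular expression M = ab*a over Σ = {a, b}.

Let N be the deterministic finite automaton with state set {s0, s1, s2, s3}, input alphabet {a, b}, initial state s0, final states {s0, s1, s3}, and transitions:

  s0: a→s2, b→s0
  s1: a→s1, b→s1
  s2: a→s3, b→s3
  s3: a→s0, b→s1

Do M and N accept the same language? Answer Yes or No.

No

The empty string ε is accepted by N but rejected by M.
So L(M) ≠ L(N).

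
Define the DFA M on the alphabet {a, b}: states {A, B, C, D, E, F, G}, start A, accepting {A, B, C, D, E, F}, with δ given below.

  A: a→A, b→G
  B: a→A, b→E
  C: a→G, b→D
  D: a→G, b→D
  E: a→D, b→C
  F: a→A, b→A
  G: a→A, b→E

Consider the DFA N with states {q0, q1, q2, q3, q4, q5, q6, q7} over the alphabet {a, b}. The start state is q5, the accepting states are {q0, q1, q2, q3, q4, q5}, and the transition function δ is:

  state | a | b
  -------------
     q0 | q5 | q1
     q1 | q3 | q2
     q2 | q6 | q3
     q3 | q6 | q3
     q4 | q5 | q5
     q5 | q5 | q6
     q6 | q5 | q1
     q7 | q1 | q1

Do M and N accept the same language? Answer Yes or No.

Yes

Exploring the product automaton M × N from the start pair (A, q5), following both machines on each input symbol, reaches 5 state pairs: (A, q5), (G, q6), (E, q1), (D, q3), (C, q2).
M accepts in {A, B, C, D, E, F} and N accepts in {q0, q1, q2, q3, q4, q5}. In every reachable pair the two components are either both accepting — (A, q5), (E, q1), (D, q3), (C, q2) — or both non-accepting, so no string is accepted by exactly one of the machines: L(M) \ L(N) and L(N) \ L(M) are both empty.
Hence every string is accepted by M iff it is accepted by N, and the two languages coincide.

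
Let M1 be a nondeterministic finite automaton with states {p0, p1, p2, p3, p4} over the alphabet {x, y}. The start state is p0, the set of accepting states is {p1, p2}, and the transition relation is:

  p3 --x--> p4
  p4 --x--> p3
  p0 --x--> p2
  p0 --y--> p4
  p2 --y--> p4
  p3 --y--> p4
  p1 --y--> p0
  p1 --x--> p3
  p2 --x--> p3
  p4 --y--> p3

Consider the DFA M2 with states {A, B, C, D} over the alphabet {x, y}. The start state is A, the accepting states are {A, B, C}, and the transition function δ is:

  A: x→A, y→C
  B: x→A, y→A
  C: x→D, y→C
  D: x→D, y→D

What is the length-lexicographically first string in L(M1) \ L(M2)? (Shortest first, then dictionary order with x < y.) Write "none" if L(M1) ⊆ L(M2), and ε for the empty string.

Exploring the product automaton M1 × M2 from the start pair (p0, A), following both machines on each input symbol, reaches 8 state pairs: (p0, A), (p2, A), (p4, C), (p3, A), (p3, D), (p3, C), (p4, A), (p4, D).
M1 accepts in {p1, p2} and M2 accepts in {A, B, C}. The reachable pairs whose M1-component is accepting are (p2, A); in each of them the M2-component is accepting too, so the product for L(M1) \ L(M2) (M1-component accepting, M2-component rejecting) has no reachable accepting pair and the difference is empty.
So every string accepted by M1 is also accepted by M2: L(M1) \ L(M2) = ∅ and there is no such string.

none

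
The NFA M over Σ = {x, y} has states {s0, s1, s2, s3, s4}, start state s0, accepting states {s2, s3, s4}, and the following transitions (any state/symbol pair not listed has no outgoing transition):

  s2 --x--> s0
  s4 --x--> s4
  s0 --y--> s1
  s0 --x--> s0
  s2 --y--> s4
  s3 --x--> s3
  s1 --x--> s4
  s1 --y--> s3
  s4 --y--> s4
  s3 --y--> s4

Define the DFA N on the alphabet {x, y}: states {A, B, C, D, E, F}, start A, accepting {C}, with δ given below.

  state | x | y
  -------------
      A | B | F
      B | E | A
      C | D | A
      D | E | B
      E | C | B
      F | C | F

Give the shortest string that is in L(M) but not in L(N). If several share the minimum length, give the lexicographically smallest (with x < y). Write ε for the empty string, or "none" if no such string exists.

yy

The string yy is accepted by M but not by N.
No shorter string lies in the difference, and yy is the lexicographically first length-2 string in L(M) \ L(N).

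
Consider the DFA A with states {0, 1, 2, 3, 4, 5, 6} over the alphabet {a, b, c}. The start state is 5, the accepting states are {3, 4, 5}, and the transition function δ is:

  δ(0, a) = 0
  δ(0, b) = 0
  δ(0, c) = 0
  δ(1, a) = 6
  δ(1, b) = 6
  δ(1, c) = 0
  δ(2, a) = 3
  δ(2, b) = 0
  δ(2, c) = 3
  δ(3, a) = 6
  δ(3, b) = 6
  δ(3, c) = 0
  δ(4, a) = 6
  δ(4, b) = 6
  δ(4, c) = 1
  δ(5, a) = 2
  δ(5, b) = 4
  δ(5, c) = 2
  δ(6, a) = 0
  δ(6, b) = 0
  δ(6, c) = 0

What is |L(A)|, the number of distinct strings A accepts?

The useful subgraph on states {2, 3, 4, 5} is acyclic, so L(A) is finite; the longest accepting path visits 3 useful states, giving maximum string length 2.
Counting accepting paths from 5 by length: 1 of length 0, 1 of length 1, 4 of length 2. Total 6.

6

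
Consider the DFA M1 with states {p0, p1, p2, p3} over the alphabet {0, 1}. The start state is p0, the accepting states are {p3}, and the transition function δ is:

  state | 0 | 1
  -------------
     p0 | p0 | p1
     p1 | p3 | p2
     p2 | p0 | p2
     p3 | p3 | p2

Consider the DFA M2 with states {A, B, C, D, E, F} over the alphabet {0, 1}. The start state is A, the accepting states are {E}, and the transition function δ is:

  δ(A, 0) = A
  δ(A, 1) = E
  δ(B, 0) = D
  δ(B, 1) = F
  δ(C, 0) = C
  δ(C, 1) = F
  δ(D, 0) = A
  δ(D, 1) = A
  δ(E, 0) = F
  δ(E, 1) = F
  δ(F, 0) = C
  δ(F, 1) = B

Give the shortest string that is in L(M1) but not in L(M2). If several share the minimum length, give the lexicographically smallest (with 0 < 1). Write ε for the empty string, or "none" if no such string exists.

10

The string 10 is accepted by M1 but not by M2.
No shorter string lies in the difference, and 10 is the lexicographically first length-2 string in L(M1) \ L(M2).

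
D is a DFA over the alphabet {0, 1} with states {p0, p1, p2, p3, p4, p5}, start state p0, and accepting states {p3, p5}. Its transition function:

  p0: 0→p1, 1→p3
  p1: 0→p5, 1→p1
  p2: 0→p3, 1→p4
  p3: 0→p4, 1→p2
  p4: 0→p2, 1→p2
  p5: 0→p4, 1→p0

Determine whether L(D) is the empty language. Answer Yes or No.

The string 1 is accepted: the run p0 → p3 ends in the accepting state p3.
Since at least one string is accepted, L(D) is not empty.

No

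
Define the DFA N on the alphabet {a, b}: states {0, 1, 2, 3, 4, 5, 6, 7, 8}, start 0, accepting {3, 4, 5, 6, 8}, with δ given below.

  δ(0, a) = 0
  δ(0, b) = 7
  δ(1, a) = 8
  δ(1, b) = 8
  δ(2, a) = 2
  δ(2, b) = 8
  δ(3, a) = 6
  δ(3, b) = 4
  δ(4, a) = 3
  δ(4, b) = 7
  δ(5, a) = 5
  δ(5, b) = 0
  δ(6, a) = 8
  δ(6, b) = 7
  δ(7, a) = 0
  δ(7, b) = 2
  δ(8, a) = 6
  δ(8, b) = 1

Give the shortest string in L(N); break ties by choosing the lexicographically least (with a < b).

A breadth-first search from 0 reaches an accepting state first via the path 0 → 7 → 2 → 8 on input bbb.
No string of length < 3 is accepted (BFS exhausts all shorter strings without reaching an accepting state), and bbb is the lexicographically least accepting string of length 3.

bbb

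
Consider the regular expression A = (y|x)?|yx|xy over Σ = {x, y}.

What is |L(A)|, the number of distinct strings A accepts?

5

The expression has no Kleene star, so L(A) is finite. Expanding the alternatives gives {ε, x, y, xy, yx}.
That is 1 of length 0, 2 of length 1, 2 of length 2: 5 strings in all.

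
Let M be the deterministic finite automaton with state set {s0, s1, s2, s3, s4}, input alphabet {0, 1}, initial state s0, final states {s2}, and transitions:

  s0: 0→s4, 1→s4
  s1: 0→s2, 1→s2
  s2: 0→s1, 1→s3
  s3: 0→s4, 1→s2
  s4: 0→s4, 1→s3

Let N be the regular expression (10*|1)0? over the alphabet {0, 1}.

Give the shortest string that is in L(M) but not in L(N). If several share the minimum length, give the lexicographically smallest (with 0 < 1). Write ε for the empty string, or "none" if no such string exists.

011

The string 011 is accepted by M but not by N.
No shorter string lies in the difference, and 011 is the lexicographically first length-3 string in L(M) \ L(N).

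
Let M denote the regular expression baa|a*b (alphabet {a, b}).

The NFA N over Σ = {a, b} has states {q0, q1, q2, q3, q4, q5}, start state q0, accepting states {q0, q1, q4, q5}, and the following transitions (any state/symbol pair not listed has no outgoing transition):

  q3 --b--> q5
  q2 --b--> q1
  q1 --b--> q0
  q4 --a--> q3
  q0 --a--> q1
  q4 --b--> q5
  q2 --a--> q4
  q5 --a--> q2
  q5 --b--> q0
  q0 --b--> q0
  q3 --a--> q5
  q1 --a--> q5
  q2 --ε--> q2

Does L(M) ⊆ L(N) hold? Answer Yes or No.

Converting the expression M to a DFA (subset construction, then merging equivalent states) gives the minimal DFA with states {m0, m1, m2, m3, m4, m5}, start state m0, accepting states {m2, m3} and transitions m0: a→m1, b→m2; m1: a→m1, b→m3; m2: a→m4, b→m5; m3: a→m5, b→m5; m4: a→m3, b→m5; m5: a→m5, b→m5.
Exploring the product automaton M × N from the start pair (m0, q0), following both machines on each input symbol, reaches 17 state pairs: (m0, q0), (m1, q1), (m2, q0), (m1, q5), (m3, q0), (m4, q1), (m5, q0), (m1, q2), (m5, q1), (m3, q5), (m1, q4), (m3, q1), (m5, q5), (m5, q2), (m1, q3), (m5, q4), (m5, q3).
M accepts in {m2, m3} and N accepts in {q0, q1, q4, q5}. The reachable pairs whose M-component is accepting are (m2, q0), (m3, q0), (m3, q5), (m3, q1); in each of them the N-component is accepting too, so the product for L(M) \ L(N) (M-component accepting, N-component rejecting) has no reachable accepting pair and the difference is empty.
Hence every string in L(M) is also in L(N).

Yes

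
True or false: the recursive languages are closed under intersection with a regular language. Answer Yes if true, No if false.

A regular language is decidable (simulate its DFA), so run that check and the decider for L and accept iff both accept; everything halts.
So the recursive languages are closed under intersection with a regular language.

Yes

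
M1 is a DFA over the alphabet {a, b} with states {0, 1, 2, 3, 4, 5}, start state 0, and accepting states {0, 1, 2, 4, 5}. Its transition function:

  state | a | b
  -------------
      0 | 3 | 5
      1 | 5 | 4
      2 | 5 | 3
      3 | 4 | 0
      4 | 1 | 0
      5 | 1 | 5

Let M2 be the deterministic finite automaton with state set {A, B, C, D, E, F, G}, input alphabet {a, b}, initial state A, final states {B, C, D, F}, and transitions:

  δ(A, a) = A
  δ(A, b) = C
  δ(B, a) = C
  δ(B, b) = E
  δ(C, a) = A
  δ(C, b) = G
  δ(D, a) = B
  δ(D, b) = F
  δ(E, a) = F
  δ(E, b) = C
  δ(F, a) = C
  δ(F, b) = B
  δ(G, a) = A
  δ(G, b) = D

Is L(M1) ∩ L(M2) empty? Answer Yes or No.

No

The string b is accepted by both M1 and M2.
Hence L(M1) ∩ L(M2) ≠ ∅.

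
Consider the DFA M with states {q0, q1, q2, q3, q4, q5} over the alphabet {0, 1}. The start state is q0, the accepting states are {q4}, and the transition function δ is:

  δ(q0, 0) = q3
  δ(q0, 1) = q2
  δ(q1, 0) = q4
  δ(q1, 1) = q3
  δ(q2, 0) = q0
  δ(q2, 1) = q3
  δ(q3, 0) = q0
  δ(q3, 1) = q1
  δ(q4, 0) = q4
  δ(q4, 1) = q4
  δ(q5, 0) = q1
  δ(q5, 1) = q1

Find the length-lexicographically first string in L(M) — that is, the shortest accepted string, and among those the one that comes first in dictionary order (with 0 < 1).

A breadth-first search from q0 reaches an accepting state first via the path q0 → q3 → q1 → q4 on input 010.
No string of length < 3 is accepted (BFS exhausts all shorter strings without reaching an accepting state), and 010 is the lexicographically least accepting string of length 3.

010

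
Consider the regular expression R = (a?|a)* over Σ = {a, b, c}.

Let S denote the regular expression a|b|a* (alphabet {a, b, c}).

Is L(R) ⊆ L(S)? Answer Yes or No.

Yes

Converting the expression R to a DFA (subset construction, then merging equivalent states) gives the minimal DFA with states {r0, r1}, start state r0, accepting states {r0} and transitions r0: a→r0, b→r1, c→r1; r1: a→r1, b→r1, c→r1.
Converting the expression S to a DFA (subset construction, then merging equivalent states) gives the minimal DFA with states {s0, s1, s2, s3}, start state s0, accepting states {s0, s1, s2} and transitions s0: a→s1, b→s2, c→s3; s1: a→s1, b→s3, c→s3; s2: a→s3, b→s3, c→s3; s3: a→s3, b→s3, c→s3.
Exploring the product automaton R × S from the start pair (r0, s0), following both machines on each input symbol, reaches 4 state pairs: (r0, s0), (r0, s1), (r1, s2), (r1, s3).
R accepts in {r0} and S accepts in {s0, s1, s2}. The reachable pairs whose R-component is accepting are (r0, s0), (r0, s1); in each of them the S-component is accepting too, so the product for L(R) \ L(S) (R-component accepting, S-component rejecting) has no reachable accepting pair and the difference is empty.
Hence every string in L(R) is also in L(S).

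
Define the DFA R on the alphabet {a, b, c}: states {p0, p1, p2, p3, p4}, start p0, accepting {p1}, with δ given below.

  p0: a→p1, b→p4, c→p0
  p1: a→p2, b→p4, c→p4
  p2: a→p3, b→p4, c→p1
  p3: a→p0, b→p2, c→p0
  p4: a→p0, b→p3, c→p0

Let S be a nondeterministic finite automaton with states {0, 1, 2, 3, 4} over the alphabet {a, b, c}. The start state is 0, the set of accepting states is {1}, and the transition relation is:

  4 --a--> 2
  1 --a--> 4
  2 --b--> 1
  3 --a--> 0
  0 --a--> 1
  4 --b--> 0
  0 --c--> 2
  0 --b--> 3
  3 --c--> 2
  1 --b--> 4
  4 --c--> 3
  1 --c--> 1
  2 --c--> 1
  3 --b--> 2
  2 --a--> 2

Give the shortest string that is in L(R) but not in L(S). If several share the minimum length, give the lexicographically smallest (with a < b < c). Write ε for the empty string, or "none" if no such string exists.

ca

The string ca is accepted by R but not by S.
No shorter string lies in the difference, and ca is the lexicographically first length-2 string in L(R) \ L(S).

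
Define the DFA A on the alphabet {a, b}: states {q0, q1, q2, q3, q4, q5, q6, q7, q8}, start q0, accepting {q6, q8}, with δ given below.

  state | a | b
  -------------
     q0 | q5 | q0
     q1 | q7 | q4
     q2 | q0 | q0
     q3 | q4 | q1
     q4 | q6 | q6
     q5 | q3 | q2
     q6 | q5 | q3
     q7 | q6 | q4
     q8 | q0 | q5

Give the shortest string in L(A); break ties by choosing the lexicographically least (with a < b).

aaaa

A breadth-first search from q0 reaches an accepting state first via the path q0 → q5 → q3 → q4 → q6 on input aaaa.
No string of length < 4 is accepted (BFS exhausts all shorter strings without reaching an accepting state), and aaaa is the lexicographically least accepting string of length 4.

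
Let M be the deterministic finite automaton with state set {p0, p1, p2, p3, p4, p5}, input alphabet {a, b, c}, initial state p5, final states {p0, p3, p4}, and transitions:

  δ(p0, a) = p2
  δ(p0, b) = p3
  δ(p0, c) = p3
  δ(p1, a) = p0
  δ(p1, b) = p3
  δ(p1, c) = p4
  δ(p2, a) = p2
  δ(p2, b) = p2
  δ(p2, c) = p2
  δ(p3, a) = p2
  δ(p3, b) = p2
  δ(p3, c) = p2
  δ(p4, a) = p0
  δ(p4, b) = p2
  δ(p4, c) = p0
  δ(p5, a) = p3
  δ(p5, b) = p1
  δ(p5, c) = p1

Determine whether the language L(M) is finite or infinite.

The useful states (reachable from p5 and able to reach an accepting state) are {p0, p1, p3, p4, p5}.
Restricted to these states the transition graph has no cycle, so every accepting path has bounded length and L is finite.

finite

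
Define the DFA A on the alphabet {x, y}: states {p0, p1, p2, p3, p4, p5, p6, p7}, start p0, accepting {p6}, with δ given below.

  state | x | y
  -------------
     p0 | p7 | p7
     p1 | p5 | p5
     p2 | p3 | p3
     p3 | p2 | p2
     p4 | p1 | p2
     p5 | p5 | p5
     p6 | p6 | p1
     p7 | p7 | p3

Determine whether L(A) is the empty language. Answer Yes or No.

The states reachable from the start state are {p0, p2, p3, p7}.
None of the accepting states {p6} is reachable, so no string is accepted and L(A) = ∅.

Yes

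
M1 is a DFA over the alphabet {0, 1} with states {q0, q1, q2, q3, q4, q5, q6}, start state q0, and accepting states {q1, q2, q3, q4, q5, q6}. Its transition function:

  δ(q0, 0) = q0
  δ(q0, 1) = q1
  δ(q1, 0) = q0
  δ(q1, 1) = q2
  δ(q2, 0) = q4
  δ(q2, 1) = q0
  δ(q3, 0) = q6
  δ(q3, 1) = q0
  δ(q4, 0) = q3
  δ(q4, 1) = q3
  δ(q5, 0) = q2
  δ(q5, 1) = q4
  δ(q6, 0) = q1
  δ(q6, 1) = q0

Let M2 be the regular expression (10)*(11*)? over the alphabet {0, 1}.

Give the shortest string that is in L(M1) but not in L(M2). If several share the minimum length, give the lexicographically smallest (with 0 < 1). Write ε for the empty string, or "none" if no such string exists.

01

The string 01 is accepted by M1 but not by M2.
No shorter string lies in the difference, and 01 is the lexicographically first length-2 string in L(M1) \ L(M2).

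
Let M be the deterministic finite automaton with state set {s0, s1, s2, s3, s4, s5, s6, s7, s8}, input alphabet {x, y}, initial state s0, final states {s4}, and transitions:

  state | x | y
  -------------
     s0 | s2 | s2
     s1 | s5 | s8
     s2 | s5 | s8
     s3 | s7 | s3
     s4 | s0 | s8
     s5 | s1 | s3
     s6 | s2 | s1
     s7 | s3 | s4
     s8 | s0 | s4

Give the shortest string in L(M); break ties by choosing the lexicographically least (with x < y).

A breadth-first search from s0 reaches an accepting state first via the path s0 → s2 → s8 → s4 on input xyy.
No string of length < 3 is accepted (BFS exhausts all shorter strings without reaching an accepting state), and xyy is the lexicographically least accepting string of length 3.

xyy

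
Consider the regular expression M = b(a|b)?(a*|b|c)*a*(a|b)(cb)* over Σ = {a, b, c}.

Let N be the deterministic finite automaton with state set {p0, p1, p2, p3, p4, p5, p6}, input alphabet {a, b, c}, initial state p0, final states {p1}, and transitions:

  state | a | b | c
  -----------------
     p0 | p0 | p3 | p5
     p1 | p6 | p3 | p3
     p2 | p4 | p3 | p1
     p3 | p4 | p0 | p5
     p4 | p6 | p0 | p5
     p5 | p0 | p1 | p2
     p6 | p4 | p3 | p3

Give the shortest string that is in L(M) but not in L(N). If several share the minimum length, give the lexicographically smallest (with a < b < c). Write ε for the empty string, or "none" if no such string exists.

ba

The string ba is accepted by M but not by N.
No shorter string lies in the difference, and ba is the lexicographically first length-2 string in L(M) \ L(N).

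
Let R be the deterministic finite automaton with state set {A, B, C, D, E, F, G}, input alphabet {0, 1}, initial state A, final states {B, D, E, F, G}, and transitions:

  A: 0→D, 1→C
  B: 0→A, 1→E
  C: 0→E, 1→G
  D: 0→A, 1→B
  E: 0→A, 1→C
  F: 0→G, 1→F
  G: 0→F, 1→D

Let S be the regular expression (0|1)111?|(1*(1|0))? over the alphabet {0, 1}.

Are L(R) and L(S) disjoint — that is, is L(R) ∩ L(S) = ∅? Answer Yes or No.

No

The string 0 is accepted by both R and S.
Hence L(R) ∩ L(S) ≠ ∅.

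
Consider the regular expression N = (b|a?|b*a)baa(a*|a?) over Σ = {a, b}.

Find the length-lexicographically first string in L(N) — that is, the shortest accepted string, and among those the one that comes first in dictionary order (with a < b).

baa

By inspection of the expression, no string of length less than 3 matches, and baa is the lexicographically first match of length 3.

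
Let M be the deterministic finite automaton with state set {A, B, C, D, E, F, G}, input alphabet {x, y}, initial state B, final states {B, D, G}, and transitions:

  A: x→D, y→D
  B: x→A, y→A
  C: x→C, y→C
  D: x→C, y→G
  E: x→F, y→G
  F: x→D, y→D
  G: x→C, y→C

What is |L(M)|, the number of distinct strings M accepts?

9

The useful subgraph on states {A, B, D, G} is acyclic, so L(M) is finite; the longest accepting path visits 4 useful states, giving maximum string length 3.
Counting accepting paths from B by length: 1 of length 0, 4 of length 2, 4 of length 3. Total 9.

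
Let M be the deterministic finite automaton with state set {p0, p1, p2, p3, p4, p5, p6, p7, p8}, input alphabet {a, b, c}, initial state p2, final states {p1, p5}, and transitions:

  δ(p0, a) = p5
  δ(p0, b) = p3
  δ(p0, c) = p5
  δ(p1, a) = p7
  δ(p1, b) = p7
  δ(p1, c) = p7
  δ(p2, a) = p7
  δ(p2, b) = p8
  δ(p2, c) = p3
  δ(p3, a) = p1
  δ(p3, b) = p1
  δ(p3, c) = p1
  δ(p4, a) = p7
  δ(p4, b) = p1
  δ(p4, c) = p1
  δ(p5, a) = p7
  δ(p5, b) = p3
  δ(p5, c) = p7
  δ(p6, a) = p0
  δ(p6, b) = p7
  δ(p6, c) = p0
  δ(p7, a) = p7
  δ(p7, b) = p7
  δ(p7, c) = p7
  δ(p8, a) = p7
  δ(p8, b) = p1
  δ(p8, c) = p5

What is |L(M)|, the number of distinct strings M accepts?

8

The useful subgraph on states {p1, p2, p3, p5, p8} is acyclic, so L(M) is finite; the longest accepting path visits 5 useful states, giving maximum string length 4.
Counting accepting paths from p2 by length: 5 of length 2, 3 of length 4. Total 8.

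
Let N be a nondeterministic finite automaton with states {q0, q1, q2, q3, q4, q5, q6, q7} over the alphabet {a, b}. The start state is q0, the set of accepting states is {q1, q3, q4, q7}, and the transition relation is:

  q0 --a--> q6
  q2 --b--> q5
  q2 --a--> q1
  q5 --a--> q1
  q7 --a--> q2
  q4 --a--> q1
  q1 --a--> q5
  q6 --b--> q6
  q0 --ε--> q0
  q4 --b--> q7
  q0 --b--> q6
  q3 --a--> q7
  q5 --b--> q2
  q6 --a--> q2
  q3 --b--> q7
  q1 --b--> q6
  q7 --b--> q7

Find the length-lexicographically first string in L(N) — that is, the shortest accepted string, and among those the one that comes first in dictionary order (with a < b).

aaa

A breadth-first search from q0 reaches an accepting state first via the path q0 → q6 → q2 → q1 on input aaa.
No string of length < 3 is accepted (BFS exhausts all shorter strings without reaching an accepting state), and aaa is the lexicographically least accepting string of length 3.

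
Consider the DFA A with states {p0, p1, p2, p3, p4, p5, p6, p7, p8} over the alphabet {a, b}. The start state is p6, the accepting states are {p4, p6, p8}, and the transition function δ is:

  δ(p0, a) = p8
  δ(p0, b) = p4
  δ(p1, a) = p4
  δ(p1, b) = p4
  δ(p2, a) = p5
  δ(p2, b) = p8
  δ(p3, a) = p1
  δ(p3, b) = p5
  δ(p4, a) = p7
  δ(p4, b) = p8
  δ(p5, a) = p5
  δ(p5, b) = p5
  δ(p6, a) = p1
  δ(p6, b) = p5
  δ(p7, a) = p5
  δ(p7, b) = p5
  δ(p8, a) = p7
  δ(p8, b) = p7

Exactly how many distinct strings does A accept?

The useful subgraph on states {p1, p4, p6, p8} is acyclic, so L(A) is finite; the longest accepting path visits 4 useful states, giving maximum string length 3.
Counting accepting paths from p6 by length: 1 of length 0, 2 of length 2, 2 of length 3. Total 5.

5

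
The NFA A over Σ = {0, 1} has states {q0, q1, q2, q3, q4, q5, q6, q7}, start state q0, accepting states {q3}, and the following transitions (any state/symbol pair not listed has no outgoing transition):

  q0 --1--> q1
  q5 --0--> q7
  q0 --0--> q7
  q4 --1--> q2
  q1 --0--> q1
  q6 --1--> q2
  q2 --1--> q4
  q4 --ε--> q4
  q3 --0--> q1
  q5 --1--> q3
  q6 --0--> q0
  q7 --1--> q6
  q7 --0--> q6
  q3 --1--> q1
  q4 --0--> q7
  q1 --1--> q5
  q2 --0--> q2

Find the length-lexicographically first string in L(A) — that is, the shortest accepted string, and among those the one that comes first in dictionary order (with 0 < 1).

A breadth-first search from q0 reaches an accepting state first via the path q0 → q1 → q5 → q3 on input 111.
No string of length < 3 is accepted (BFS exhausts all shorter strings without reaching an accepting state), and 111 is the lexicographically least accepting string of length 3.

111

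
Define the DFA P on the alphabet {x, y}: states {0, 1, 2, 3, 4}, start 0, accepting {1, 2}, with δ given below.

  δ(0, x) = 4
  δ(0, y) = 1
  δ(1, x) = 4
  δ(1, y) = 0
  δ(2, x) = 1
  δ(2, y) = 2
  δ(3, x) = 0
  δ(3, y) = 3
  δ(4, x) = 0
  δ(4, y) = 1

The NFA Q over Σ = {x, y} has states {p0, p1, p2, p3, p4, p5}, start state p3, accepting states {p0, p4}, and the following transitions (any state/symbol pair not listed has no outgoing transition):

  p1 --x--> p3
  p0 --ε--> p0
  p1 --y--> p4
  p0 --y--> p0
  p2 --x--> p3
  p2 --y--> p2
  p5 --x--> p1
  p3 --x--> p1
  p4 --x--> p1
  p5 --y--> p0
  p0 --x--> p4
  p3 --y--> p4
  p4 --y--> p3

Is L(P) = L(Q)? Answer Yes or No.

Exploring the product automaton P × Q from the start pair (0, p3), following both machines on each input symbol, reaches 3 state pairs: (0, p3), (4, p1), (1, p4).
P accepts in {1, 2} and Q accepts in {p0, p4}. In every reachable pair the two components are either both accepting — (1, p4) — or both non-accepting, so no string is accepted by exactly one of the machines: L(P) \ L(Q) and L(Q) \ L(P) are both empty.
Hence every string is accepted by P iff it is accepted by Q, and the two languages coincide.

Yes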